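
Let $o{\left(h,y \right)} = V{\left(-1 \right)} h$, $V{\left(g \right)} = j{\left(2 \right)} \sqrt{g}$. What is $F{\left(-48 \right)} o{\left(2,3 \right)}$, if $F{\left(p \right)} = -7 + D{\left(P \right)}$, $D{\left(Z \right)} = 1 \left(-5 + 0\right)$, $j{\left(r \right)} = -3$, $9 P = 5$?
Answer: $72 i \approx 72.0 i$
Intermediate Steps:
$P = \frac{5}{9}$ ($P = \frac{1}{9} \cdot 5 = \frac{5}{9} \approx 0.55556$)
$D{\left(Z \right)} = -5$ ($D{\left(Z \right)} = 1 \left(-5\right) = -5$)
$V{\left(g \right)} = - 3 \sqrt{g}$
$o{\left(h,y \right)} = - 3 i h$ ($o{\left(h,y \right)} = - 3 \sqrt{-1} h = - 3 i h$)
$F{\left(p \right)} = -12$ ($F{\left(p \right)} = -7 - 5 = -12$)
$F{\left(-48 \right)} o{\left(2,3 \right)} = - 12 \left(\left(-3\right) i 2\right) = - 12 \left(- 6 i\right) = 72 i$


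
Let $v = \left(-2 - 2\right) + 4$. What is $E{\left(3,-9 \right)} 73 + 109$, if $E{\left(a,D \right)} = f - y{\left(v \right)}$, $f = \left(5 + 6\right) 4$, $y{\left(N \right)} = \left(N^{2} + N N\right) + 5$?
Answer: $2956$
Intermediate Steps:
$v = 0$ ($v = -4 + 4 = 0$)
$y{\left(N \right)} = 5 + 2 N^{2}$ ($y{\left(N \right)} = \left(N^{2} + N^{2}\right) + 5 = 2 N^{2} + 5 = 5 + 2 N^{2}$)
$f = 44$ ($f = 11 \cdot 4 = 44$)
$E{\left(a,D \right)} = 39$ ($E{\left(a,D \right)} = 44 - \left(5 + 2 \cdot 0^{2}\right) = 44 - \left(5 + 2 \cdot 0\right) = 44 - \left(5 + 0\right) = 44 - 5 = 39$)
$E{\left(3,-9 \right)} 73 + 109 = 39 \cdot 73 + 109 = 2847 + 109 = 2956$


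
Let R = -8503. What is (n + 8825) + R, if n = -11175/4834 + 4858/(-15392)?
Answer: 5940724411/18601232 ≈ 319.37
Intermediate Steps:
n = -48872293/18601232 (n = -11175*1/4834 + 4858*(-1/15392) = -11175/4834 - 2429/7696 = -48872293/18601232 ≈ -2.6274)
(n + 8825) + R = (-48872293/18601232 + 8825) - 8503 = 164107000107/18601232 - 8503 = 5940724411/18601232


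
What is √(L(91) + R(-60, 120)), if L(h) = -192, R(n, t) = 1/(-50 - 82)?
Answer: I*√836385/66 ≈ 13.857*I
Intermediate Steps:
R(n, t) = -1/132 (R(n, t) = 1/(-132) = -1/132)
√(L(91) + R(-60, 120)) = √(-192 - 1/132) = √(-25345/132) = I*√836385/66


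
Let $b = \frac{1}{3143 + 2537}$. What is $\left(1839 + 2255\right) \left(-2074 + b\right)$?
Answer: $- \frac{24114312993}{2840} \approx -8.491 \cdot 10^{6}$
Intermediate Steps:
$b = \frac{1}{5680} \approx 0.00017606$
$\left(1839 + 2255\right) \left(-2074 + b\right) = \left(1839 + 2255\right) \left(-2074 + \frac{1}{5680}\right) = 4094 \left(- \frac{11780319}{5680}\right) = - \frac{24114312993}{2840}$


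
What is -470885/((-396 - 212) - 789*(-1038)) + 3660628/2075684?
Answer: 504588579633/424671454454 ≈ 1.1882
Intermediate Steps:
-470885/((-396 - 212) - 789*(-1038)) + 3660628/2075684 = -470885/(-608 + 818982) + 3660628*(1/2075684) = -470885/818374 + 915157/518921 = 504588579633/424671454454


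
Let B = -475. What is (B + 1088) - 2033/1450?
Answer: 886817/1450 ≈ 611.60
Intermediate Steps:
(B + 1088) - 2033/1450 = (-475 + 1088) - 2033/1450 = 613 - 2033*1/1450 = 613 - 2033/1450 = 886817/1450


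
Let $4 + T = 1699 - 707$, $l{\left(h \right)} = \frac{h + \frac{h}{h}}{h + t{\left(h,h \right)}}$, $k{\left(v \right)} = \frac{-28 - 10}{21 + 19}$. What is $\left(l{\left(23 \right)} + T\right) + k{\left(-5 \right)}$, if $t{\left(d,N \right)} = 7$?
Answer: $\frac{19757}{20} \approx 987.85$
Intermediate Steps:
$k{\left(v \right)} = - \frac{19}{20}$ ($k{\left(v \right)} = - \frac{38}{40} = \left(-38\right) \frac{1}{40} = - \frac{19}{20}$)
$l{\left(h \right)} = \frac{1 + h}{7 + h}$ ($l{\left(h \right)} = \frac{h + \frac{h}{h}}{h + 7} = \frac{h + 1}{7 + h} = \frac{1 + h}{7 + h}$)
$T = 988$ ($T = -4 + \left(1699 - 707\right) = -4 + 992 = 988$)
$\left(l{\left(23 \right)} + T\right) + k{\left(-5 \right)} = \left(\frac{1 + 23}{7 + 23} + 988\right) - \frac{19}{20} = \left(\frac{1}{30} \cdot 24 + 988\right) - \frac{19}{20} = \left(\frac{4}{5} + 988\right) - \frac{19}{20} = \frac{4944}{5} - \frac{19}{20} = \frac{19757}{20}$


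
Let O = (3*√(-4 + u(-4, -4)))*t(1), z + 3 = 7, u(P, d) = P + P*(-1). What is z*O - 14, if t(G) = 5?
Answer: -14 + 120*I ≈ -14.0 + 120.0*I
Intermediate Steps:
u(P, d) = 0 (u(P, d) = P - P = 0)
z = 4 (z = -3 + 7 = 4)
O = 30*I (O = (3*√(-4 + 0))*5 = (3*√(-4))*5 = (3*(2*I))*5 = (6*I)*5 = 30*I ≈ 30.0*I)
z*O - 14 = 4*(30*I) - 14 = 120*I - 14 = -14 + 120*I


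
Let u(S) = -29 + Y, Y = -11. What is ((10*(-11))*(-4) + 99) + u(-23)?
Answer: 499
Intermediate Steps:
u(S) = -40 (u(S) = -29 - 11 = -40)
((10*(-11))*(-4) + 99) + u(-23) = ((10*(-11))*(-4) + 99) - 40 = (-110*(-4) + 99) - 40 = (440 + 99) - 40 = 539 - 40 = 499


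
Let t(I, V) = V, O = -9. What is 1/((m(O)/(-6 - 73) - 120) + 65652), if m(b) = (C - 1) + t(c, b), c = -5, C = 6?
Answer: 79/5177032 ≈ 1.5260e-5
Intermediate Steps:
m(b) = 5 + b (m(b) = (6 - 1) + b = 5 + b)
1/((m(O)/(-6 - 73) - 120) + 65652) = 1/(((5 - 9)/(-6 - 73) - 120) + 65652) = 1/((-4/(-79) - 120) + 65652) = 1/((-1/79*(-4) - 120) + 65652) = 1/((4/79 - 120) + 65652) = 1/(-9476/79 + 65652) = 1/(5177032/79) = 79/5177032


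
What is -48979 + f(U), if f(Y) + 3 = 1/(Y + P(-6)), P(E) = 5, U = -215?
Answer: -10286221/210 ≈ -48982.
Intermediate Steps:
f(Y) = -3 + 1/(5 + Y) (f(Y) = -3 + 1/(Y + 5) = -3 + 1/(5 + Y))
-48979 + f(U) = -48979 + (-14 - 3*(-215))/(5 - 215) = -48979 + (-14 + 645)/(-210) = -48979 - 1/210*631 = -48979 - 631/210 = -10286221/210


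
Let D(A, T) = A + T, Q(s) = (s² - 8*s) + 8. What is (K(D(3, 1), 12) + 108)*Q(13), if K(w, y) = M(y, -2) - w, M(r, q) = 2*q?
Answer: 7300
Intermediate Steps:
Q(s) = 8 + s² - 8*s
K(w, y) = -4 - w (K(w, y) = 2*(-2) - w = -4 - w)
(K(D(3, 1), 12) + 108)*Q(13) = ((-4 - (3 + 1)) + 108)*(8 + 13² - 8*13) = ((-4 - 1*4) + 108)*(8 + 169 - 104) = ((-4 - 4) + 108)*73 = (-8 + 108)*73 = 100*73 = 7300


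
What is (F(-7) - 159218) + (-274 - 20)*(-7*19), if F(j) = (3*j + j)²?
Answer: -119332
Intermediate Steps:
F(j) = 16*j² (F(j) = (4*j)² = 16*j²)
(F(-7) - 159218) + (-274 - 20)*(-7*19) = (16*(-7)² - 159218) + (-274 - 20)*(-7*19) = (16*49 - 159218) - 294*(-133) = (784 - 159218) + 39102 = -158434 + 39102 = -119332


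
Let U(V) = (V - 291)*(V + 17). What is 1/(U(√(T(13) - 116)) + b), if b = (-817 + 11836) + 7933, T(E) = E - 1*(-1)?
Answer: 13903/200951161 + 274*I*√102/200951161 ≈ 6.9186e-5 + 1.3771e-5*I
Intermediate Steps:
T(E) = 1 + E (T(E) = E + 1 = 1 + E)
U(V) = (-291 + V)*(17 + V)
b = 18952 (b = 11019 + 7933 = 18952)
1/(U(√(T(13) - 116)) + b) = 1/((-4947 + (√((1 + 13) - 116))² - 274*√((1 + 13) - 116)) + 18952) = 1/((-4947 + (√(14 - 116))² - 274*√(14 - 116)) + 18952) = 1/((-4947 + (√(-102))² - 274*I*√102) + 18952) = 1/((-4947 + (I*√102)² - 274*I*√102) + 18952) = 1/((-4947 - 102 - 274*I*√102) + 18952) = 1/((-5049 - 274*I*√102) + 18952) = 1/(13903 - 274*I*√102)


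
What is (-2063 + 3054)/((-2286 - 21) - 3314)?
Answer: -991/5621 ≈ -0.17630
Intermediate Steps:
(-2063 + 3054)/((-2286 - 21) - 3314) = 991/(-2307 - 3314) = 991/(-5621) = 991*(-1/5621) = -991/5621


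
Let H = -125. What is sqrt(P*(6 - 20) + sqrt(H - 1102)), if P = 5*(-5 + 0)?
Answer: sqrt(350 + I*sqrt(1227)) ≈ 18.732 + 0.93501*I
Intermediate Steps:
P = -25 (P = 5*(-5) = -25)
sqrt(P*(6 - 20) + sqrt(H - 1102)) = sqrt(-25*(6 - 20) + sqrt(-125 - 1102)) = sqrt(-25*(-14) + sqrt(-1227)) = sqrt(350 + I*sqrt(1227))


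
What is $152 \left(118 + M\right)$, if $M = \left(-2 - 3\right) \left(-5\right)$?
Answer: $21736$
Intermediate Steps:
$M = 25$ ($M = \left(-5\right) \left(-5\right) = 25$)
$152 \left(118 + M\right) = 152 \left(118 + 25\right) = 152 \cdot 143 = 21736$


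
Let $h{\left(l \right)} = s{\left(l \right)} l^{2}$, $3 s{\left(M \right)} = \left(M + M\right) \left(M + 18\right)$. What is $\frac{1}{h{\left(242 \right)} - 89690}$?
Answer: $\frac{3}{7369424690} \approx 4.0709 \cdot 10^{-10}$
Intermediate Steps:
$s{\left(M \right)} = \frac{2 M \left(18 + M\right)}{3}$ ($s{\left(M \right)} = \frac{\left(M + M\right) \left(M + 18\right)}{3} = \frac{2 M \left(18 + M\right)}{3}$)
$h{\left(l \right)} = \frac{2 l^{3} \left(18 + l\right)}{3}$ ($h{\left(l \right)} = \frac{2 l \left(18 + l\right)}{3} l^{2} = \frac{2 l^{3} \left(18 + l\right)}{3}$)
$\frac{1}{h{\left(242 \right)} - 89690} = \frac{1}{\frac{2 \cdot 242^{3} \left(18 + 242\right)}{3} - 89690} = \frac{1}{\frac{2}{3} \cdot 14172488 \cdot 260 - 89690} = \frac{1}{\frac{7369693760}{3} - 89690} = \frac{1}{\frac{7369424690}{3}} = \frac{3}{7369424690}$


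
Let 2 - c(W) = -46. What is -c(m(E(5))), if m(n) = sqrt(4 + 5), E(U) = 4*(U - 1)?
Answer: -48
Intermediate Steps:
E(U) = -4 + 4*U (E(U) = 4*(-1 + U) = -4 + 4*U)
m(n) = 3 (m(n) = sqrt(9) = 3)
c(W) = 48 (c(W) = 2 - 1*(-46) = 2 + 46 = 48)
-c(m(E(5))) = -1*48 = -48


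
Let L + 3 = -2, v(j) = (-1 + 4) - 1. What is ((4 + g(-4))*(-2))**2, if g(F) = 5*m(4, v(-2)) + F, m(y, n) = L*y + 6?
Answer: 19600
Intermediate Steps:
v(j) = 2 (v(j) = 3 - 1 = 2)
L = -5 (L = -3 - 2 = -5)
m(y, n) = 6 - 5*y (m(y, n) = -5*y + 6 = 6 - 5*y)
g(F) = -70 + F (g(F) = 5*(6 - 5*4) + F = 5*(6 - 20) + F = 5*(-14) + F = -70 + F)
((4 + g(-4))*(-2))**2 = ((4 + (-70 - 4))*(-2))**2 = ((4 - 74)*(-2))**2 = (-70*(-2))**2 = 140**2 = 19600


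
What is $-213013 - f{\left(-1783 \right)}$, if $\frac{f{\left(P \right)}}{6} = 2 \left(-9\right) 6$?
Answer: $-212365$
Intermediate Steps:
$f{\left(P \right)} = -648$ ($f{\left(P \right)} = 6 \cdot 2 \left(-9\right) 6 = 6 \left(\left(-18\right) 6\right) = 6 \left(-108\right) = -648$)
$-213013 - f{\left(-1783 \right)} = -213013 - -648 = -213013 + 648 = -212365$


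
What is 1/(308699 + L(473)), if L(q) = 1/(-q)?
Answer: 473/146014626 ≈ 3.2394e-6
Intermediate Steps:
L(q) = -1/q
1/(308699 + L(473)) = 1/(308699 - 1/473) = 1/(146014626/473) = 473/146014626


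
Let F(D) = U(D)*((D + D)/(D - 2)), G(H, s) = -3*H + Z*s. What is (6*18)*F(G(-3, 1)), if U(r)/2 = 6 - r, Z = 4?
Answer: -39312/11 ≈ -3573.8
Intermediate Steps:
U(r) = 12 - 2*r (U(r) = 2*(6 - r) = 12 - 2*r)
G(H, s) = -3*H + 4*s
F(D) = 2*D*(12 - 2*D)/(-2 + D) (F(D) = (12 - 2*D)*((D + D)/(D - 2)) = (12 - 2*D)*((2*D)/(-2 + D)) = (12 - 2*D)*(2*D/(-2 + D)) = 2*D*(12 - 2*D)/(-2 + D))
(6*18)*F(G(-3, 1)) = (6*18)*(4*(-3*(-3) + 4*1)*(6 - (-3*(-3) + 4*1))/(-2 + (-3*(-3) + 4*1))) = 108*(4*(9 + 4)*(6 - (9 + 4))/(-2 + (9 + 4))) = 108*(4*13*(6 - 1*13)/(-2 + 13)) = 108*(4*13*(6 - 13)/11) = 108*(4*13*(1/11)*(-7)) = 108*(-364/11) = -39312/11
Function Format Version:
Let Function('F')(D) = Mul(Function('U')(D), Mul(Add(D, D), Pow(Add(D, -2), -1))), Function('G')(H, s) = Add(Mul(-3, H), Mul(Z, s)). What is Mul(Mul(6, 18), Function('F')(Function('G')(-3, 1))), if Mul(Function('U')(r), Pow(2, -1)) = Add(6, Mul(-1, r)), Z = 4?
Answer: Rational(-39312, 11) ≈ -3573.8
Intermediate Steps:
Function('U')(r) = Add(12, Mul(-2, r)) (Function('U')(r) = Mul(2, Add(6, Mul(-1, r))) = Add(12, Mul(-2, r)))
Function('G')(H, s) = Add(Mul(-3, H), Mul(4, s))
Function('F')(D) = Mul(2, D, Pow(Add(-2, D), -1), Add(12, Mul(-2, D))) (Function('F')(D) = Mul(Add(12, Mul(-2, D)), Mul(Add(D, D), Pow(Add(D, -2), -1))) = Mul(Add(12, Mul(-2, D)), Mul(Mul(2, D), Pow(Add(-2, D), -1))) = Mul(Add(12, Mul(-2, D)), Mul(2, D, Pow(Add(-2, D), -1))) = Mul(2, D, Pow(Add(-2, D), -1), Add(12, Mul(-2, D))))
Mul(Mul(6, 18), Function('F')(Function('G')(-3, 1))) = Mul(Mul(6, 18), Mul(4, Add(Mul(-3, -3), Mul(4, 1)), Pow(Add(-2, Add(Mul(-3, -3), Mul(4, 1))), -1), Add(6, Mul(-1, Add(Mul(-3, -3), Mul(4, 1)))))) = Mul(108, Mul(4, Add(9, 4), Pow(Add(-2, Add(9, 4)), -1), Add(6, Mul(-1, Add(9, 4))))) = Mul(108, Mul(4, 13, Pow(Add(-2, 13), -1), Add(6, Mul(-1, 13)))) = Mul(108, Mul(4, 13, Pow(11, -1), Add(6, -13))) = Mul(108, Mul(4, 13, Rational(1, 11), -7)) = Mul(108, Rational(-364, 11)) = Rational(-39312, 11)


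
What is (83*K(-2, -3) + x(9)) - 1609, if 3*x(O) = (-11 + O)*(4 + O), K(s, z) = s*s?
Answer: -3857/3 ≈ -1285.7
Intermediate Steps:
K(s, z) = s**2
x(O) = (-11 + O)*(4 + O)/3 (x(O) = ((-11 + O)*(4 + O))/3 = (-11 + O)*(4 + O)/3)
(83*K(-2, -3) + x(9)) - 1609 = (83*(-2)**2 + (-44/3 - 7/3*9 + (1/3)*9**2)) - 1609 = (83*4 + (-44/3 - 21 + (1/3)*81)) - 1609 = (332 + (-44/3 - 21 + 27)) - 1609 = (332 - 26/3) - 1609 = 970/3 - 1609 = -3857/3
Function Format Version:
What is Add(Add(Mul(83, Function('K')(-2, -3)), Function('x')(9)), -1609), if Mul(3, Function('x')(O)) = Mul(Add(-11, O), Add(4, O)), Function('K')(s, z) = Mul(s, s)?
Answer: Rational(-3857, 3) ≈ -1285.7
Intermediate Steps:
Function('K')(s, z) = Pow(s, 2)
Function('x')(O) = Mul(Rational(1, 3), Add(-11, O), Add(4, O)) (Function('x')(O) = Mul(Rational(1, 3), Mul(Add(-11, O), Add(4, O))) = Mul(Rational(1, 3), Add(-11, O), Add(4, O)))
Add(Add(Mul(83, Function('K')(-2, -3)), Function('x')(9)), -1609) = Add(Add(Mul(83, Pow(-2, 2)), Add(Rational(-44, 3), Mul(Rational(-7, 3), 9), Mul(Rational(1, 3), Pow(9, 2)))), -1609) = Add(Add(Mul(83, 4), Add(Rational(-44, 3), -21, Mul(Rational(1, 3), 81))), -1609) = Add(Add(332, Add(Rational(-44, 3), -21, 27)), -1609) = Add(Add(332, Rational(-26, 3)), -1609) = Add(Rational(970, 3), -1609) = Rational(-3857, 3)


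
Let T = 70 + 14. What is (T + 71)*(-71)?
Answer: -11005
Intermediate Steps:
T = 84
(T + 71)*(-71) = (84 + 71)*(-71) = 155*(-71) = -11005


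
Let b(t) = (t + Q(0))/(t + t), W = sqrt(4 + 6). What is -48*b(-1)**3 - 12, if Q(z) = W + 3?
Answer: 396 + 132*sqrt(10) ≈ 813.42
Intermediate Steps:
W = sqrt(10) ≈ 3.1623
Q(z) = 3 + sqrt(10) (Q(z) = sqrt(10) + 3 = 3 + sqrt(10))
b(t) = (3 + t + sqrt(10))/(2*t) (b(t) = (t + (3 + sqrt(10)))/(t + t) = (3 + t + sqrt(10))/((2*t)) = (3 + t + sqrt(10))*(1/(2*t)) = (3 + t + sqrt(10))/(2*t))
-48*b(-1)**3 - 12 = -48*(-(3 - 1 + sqrt(10))**3/8) - 12 = -48*(-(2 + sqrt(10))**3/8) - 12 = -48*(-1 - sqrt(10)/2)**3 - 12 = -12 - 48*(-1 - sqrt(10)/2)**3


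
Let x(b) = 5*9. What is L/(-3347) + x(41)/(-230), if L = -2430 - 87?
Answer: 85659/153962 ≈ 0.55636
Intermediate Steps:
L = -2517
x(b) = 45
L/(-3347) + x(41)/(-230) = -2517/(-3347) + 45/(-230) = -2517*(-1/3347) + 45*(-1/230) = 2517/3347 - 9/46 = 85659/153962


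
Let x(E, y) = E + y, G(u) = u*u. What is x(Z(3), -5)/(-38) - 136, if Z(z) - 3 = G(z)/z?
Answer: -5169/38 ≈ -136.03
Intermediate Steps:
G(u) = u²
Z(z) = 3 + z (Z(z) = 3 + z²/z = 3 + z)
x(Z(3), -5)/(-38) - 136 = ((3 + 3) - 5)/(-38) - 136 = -(6 - 5)/38 - 136 = -1/38*1 - 136 = -1/38 - 136 = -5169/38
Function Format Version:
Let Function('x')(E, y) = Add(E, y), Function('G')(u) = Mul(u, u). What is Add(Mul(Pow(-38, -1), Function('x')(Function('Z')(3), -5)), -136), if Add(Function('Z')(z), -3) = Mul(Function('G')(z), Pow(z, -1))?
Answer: Rational(-5169, 38) ≈ -136.03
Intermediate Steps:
Function('G')(u) = Pow(u, 2)
Function('Z')(z) = Add(3, z) (Function('Z')(z) = Add(3, Mul(Pow(z, 2), Pow(z, -1))) = Add(3, z))
Add(Mul(Pow(-38, -1), Function('x')(Function('Z')(3), -5)), -136) = Add(Mul(Pow(-38, -1), Add(Add(3, 3), -5)), -136) = Add(Mul(Rational(-1, 38), Add(6, -5)), -136) = Add(Mul(Rational(-1, 38), 1), -136) = Add(Rational(-1, 38), -136) = Rational(-5169, 38)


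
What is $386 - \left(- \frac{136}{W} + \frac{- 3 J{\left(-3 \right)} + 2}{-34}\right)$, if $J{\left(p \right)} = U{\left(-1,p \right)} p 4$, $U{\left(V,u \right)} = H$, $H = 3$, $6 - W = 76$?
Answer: $\frac{230439}{595} \approx 387.29$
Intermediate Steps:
$W = -70$ ($W = 6 - 76 = -70$)
$U{\left(V,u \right)} = 3$
$J{\left(p \right)} = 12 p$ ($J{\left(p \right)} = 3 p 4 = 12 p$)
$386 - \left(- \frac{136}{W} + \frac{- 3 J{\left(-3 \right)} + 2}{-34}\right) = 386 - \left(- \frac{136}{-70} + \frac{- 3 \cdot 12 \left(-3\right) + 2}{-34}\right) = 386 - \left(\left(-136\right) \left(- \frac{1}{70}\right) + \left(\left(-3\right) \left(-36\right) + 2\right) \left(- \frac{1}{34}\right)\right) = 386 - \left(\frac{68}{35} + \left(108 + 2\right) \left(- \frac{1}{34}\right)\right) = 386 - \left(\frac{68}{35} + 110 \left(- \frac{1}{34}\right)\right) = 386 - \left(\frac{68}{35} - \frac{55}{17}\right) = 386 - - \frac{769}{595} = 386 + \frac{769}{595} = \frac{230439}{595}$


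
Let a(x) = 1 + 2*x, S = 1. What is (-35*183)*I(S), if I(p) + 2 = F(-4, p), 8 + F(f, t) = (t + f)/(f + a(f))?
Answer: 685335/11 ≈ 62303.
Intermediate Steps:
F(f, t) = -8 + (f + t)/(1 + 3*f) (F(f, t) = -8 + (t + f)/(f + (1 + 2*f)) = -8 + (f + t)/(1 + 3*f))
I(p) = -106/11 - p/11 (I(p) = -2 + (-8 + p - 23*(-4))/(1 + 3*(-4)) = -2 + (-8 + p + 92)/(1 - 12) = -2 + (84 + p)/(-11) = -2 - (84 + p)/11 = -2 + (-84/11 - p/11) = -106/11 - p/11)
(-35*183)*I(S) = (-35*183)*(-106/11 - 1/11*1) = -6405*(-106/11 - 1/11) = -6405*(-107/11) = 685335/11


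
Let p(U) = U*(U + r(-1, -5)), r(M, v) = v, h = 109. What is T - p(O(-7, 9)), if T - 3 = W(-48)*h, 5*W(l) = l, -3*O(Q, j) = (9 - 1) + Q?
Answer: -47033/45 ≈ -1045.2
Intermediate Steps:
O(Q, j) = -8/3 - Q/3 (O(Q, j) = -((9 - 1) + Q)/3 = -(8 + Q)/3 = -8/3 - Q/3)
W(l) = l/5
p(U) = U*(-5 + U) (p(U) = U*(U - 5) = U*(-5 + U))
T = -5217/5 (T = 3 + ((⅕)*(-48))*109 = 3 - 48/5*109 = 3 - 5232/5 = -5217/5 ≈ -1043.4)
T - p(O(-7, 9)) = -5217/5 - (-8/3 - ⅓*(-7))*(-5 + (-8/3 - ⅓*(-7))) = -5217/5 - (-8/3 + 7/3)*(-5 + (-8/3 + 7/3)) = -5217/5 - (-1)*(-5 - ⅓)/3 = -5217/5 - (-1)*(-16)/(3*3) = -5217/5 - 1*16/9 = -5217/5 - 16/9 = -47033/45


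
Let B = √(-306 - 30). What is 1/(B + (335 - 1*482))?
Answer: -7/1045 - 4*I*√21/21945 ≈ -0.0066986 - 0.00083528*I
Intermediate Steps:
B = 4*I*√21 (B = √(-336) = 4*I*√21 ≈ 18.33*I)
1/(B + (335 - 1*482)) = 1/(4*I*√21 + (335 - 1*482)) = 1/(4*I*√21 + (335 - 482)) = 1/(4*I*√21 - 147) = 1/(-147 + 4*I*√21)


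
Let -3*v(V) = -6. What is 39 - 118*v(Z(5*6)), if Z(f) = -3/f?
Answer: -197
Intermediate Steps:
v(V) = 2 (v(V) = -1/3*(-6) = 2)
39 - 118*v(Z(5*6)) = 39 - 118*2 = 39 - 236 = -197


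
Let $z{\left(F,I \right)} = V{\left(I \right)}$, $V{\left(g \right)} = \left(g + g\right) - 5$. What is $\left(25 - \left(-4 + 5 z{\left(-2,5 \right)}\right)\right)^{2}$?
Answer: $16$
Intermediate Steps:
$V{\left(g \right)} = -5 + 2 g$ ($V{\left(g \right)} = 2 g - 5 = -5 + 2 g$)
$z{\left(F,I \right)} = -5 + 2 I$
$\left(25 - \left(-4 + 5 z{\left(-2,5 \right)}\right)\right)^{2} = \left(25 + \left(- 5 \left(-5 + 2 \cdot 5\right) + 4\right)\right)^{2} = \left(25 + \left(- 5 \left(-5 + 10\right) + 4\right)\right)^{2} = \left(25 + \left(\left(-5\right) 5 + 4\right)\right)^{2} = \left(25 + \left(-25 + 4\right)\right)^{2} = \left(25 - 21\right)^{2} = 4^{2} = 16$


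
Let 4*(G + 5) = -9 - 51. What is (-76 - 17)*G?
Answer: 1860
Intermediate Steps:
G = -20 (G = -5 + (-9 - 51)/4 = -5 + (¼)*(-60) = -5 - 15 = -20)
(-76 - 17)*G = (-76 - 17)*(-20) = -93*(-20) = 1860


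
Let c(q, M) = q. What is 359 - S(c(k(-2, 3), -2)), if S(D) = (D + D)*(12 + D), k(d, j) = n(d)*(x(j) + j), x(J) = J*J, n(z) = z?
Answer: -217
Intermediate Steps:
x(J) = J**2
k(d, j) = d*(j + j**2) (k(d, j) = d*(j**2 + j) = d*(j + j**2))
S(D) = 2*D*(12 + D) (S(D) = (2*D)*(12 + D) = 2*D*(12 + D))
359 - S(c(k(-2, 3), -2)) = 359 - 2*(-2*3*(1 + 3))*(12 - 2*3*(1 + 3)) = 359 - 2*(-2*3*4)*(12 - 2*3*4) = 359 - 2*(-24)*(12 - 24) = 359 - 2*(-24)*(-12) = 359 - 1*576 = 359 - 576 = -217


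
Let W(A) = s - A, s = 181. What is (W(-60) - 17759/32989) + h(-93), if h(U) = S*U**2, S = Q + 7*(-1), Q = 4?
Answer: -848032993/32989 ≈ -25707.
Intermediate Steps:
S = -3 (S = 4 + 7*(-1) = 4 - 7 = -3)
W(A) = 181 - A
h(U) = -3*U**2
(W(-60) - 17759/32989) + h(-93) = ((181 - 1*(-60)) - 17759/32989) - 3*(-93)**2 = ((181 + 60) - 17759*1/32989) - 3*8649 = (241 - 17759/32989) - 25947 = 7932590/32989 - 25947 = -848032993/32989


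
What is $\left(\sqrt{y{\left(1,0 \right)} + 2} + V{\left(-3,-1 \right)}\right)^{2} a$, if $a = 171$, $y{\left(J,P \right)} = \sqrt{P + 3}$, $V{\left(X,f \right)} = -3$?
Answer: $171 \left(3 - \sqrt{2 + \sqrt{3}}\right)^{2} \approx 195.1$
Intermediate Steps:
$y{\left(J,P \right)} = \sqrt{3 + P}$
$\left(\sqrt{y{\left(1,0 \right)} + 2} + V{\left(-3,-1 \right)}\right)^{2} a = \left(\sqrt{\sqrt{3 + 0} + 2} - 3\right)^{2} \cdot 171 = \left(\sqrt{\sqrt{3} + 2} - 3\right)^{2} \cdot 171 = \left(\sqrt{2 + \sqrt{3}} - 3\right)^{2} \cdot 171 = \left(-3 + \sqrt{2 + \sqrt{3}}\right)^{2} \cdot 171 = 171 \left(-3 + \sqrt{2 + \sqrt{3}}\right)^{2}$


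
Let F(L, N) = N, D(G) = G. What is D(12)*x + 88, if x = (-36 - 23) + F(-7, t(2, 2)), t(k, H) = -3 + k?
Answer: -632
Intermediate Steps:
x = -60 (x = (-36 - 23) + (-3 + 2) = -59 - 1 = -60)
D(12)*x + 88 = 12*(-60) + 88 = -720 + 88 = -632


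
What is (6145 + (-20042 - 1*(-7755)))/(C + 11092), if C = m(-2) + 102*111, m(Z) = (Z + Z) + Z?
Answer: -3071/11204 ≈ -0.27410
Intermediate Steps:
m(Z) = 3*Z (m(Z) = 2*Z + Z = 3*Z)
C = 11316 (C = 3*(-2) + 102*111 = -6 + 11322 = 11316)
(6145 + (-20042 - 1*(-7755)))/(C + 11092) = (6145 + (-20042 - 1*(-7755)))/(11316 + 11092) = (6145 + (-20042 + 7755))/22408 = (6145 - 12287)*(1/22408) = -6142*1/22408 = -3071/11204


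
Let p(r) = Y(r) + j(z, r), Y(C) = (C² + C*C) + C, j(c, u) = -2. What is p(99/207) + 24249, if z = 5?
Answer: 12827158/529 ≈ 24248.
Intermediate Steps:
Y(C) = C + 2*C² (Y(C) = (C² + C²) + C = 2*C² + C = C + 2*C²)
p(r) = -2 + r*(1 + 2*r) (p(r) = r*(1 + 2*r) - 2 = -2 + r*(1 + 2*r))
p(99/207) + 24249 = (-2 + (99/207)*(1 + 2*(99/207))) + 24249 = (-2 + (99*(1/207))*(1 + 2*(99*(1/207)))) + 24249 = (-2 + 11*(1 + 2*(11/23))/23) + 24249 = (-2 + 11*(1 + 22/23)/23) + 24249 = (-2 + (11/23)*(45/23)) + 24249 = (-2 + 495/529) + 24249 = -563/529 + 24249 = 12827158/529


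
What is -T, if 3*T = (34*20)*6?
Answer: -1360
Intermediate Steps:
T = 1360 (T = ((34*20)*6)/3 = (680*6)/3 = (1/3)*4080 = 1360)
-T = -1*1360 = -1360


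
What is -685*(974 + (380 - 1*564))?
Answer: -541150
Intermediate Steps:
-685*(974 + (380 - 1*564)) = -685*(974 + (380 - 564)) = -685*(974 - 184) = -685*790 = -541150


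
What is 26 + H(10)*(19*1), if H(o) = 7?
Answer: 159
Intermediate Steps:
26 + H(10)*(19*1) = 26 + 7*(19*1) = 26 + 7*19 = 26 + 133 = 159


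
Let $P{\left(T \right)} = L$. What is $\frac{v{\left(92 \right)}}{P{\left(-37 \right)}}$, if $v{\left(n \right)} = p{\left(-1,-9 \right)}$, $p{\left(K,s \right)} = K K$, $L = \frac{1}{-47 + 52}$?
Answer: $5$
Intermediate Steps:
$L = \frac{1}{5} \approx 0.2$
$P{\left(T \right)} = \frac{1}{5}$
$p{\left(K,s \right)} = K^{2}$
$v{\left(n \right)} = 1$ ($v{\left(n \right)} = \left(-1\right)^{2} = 1$)
$\frac{v{\left(92 \right)}}{P{\left(-37 \right)}} = 1 \frac{1}{\frac{1}{5}} = 1 \cdot 5 = 5$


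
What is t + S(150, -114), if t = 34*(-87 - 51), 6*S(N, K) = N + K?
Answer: -4686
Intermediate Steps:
S(N, K) = K/6 + N/6 (S(N, K) = (N + K)/6 = (K + N)/6 = K/6 + N/6)
t = -4692 (t = 34*(-138) = -4692)
t + S(150, -114) = -4692 + ((⅙)*(-114) + (⅙)*150) = -4692 + (-19 + 25) = -4692 + 6 = -4686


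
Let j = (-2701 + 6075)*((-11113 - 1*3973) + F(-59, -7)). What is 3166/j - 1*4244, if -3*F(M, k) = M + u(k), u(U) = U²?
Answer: -323958852493/76333376 ≈ -4244.0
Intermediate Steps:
F(M, k) = -M/3 - k²/3 (F(M, k) = -(M + k²)/3 = -M/3 - k²/3)
j = -152666752/3 (j = (-2701 + 6075)*((-11113 - 1*3973) + (-⅓*(-59) - ⅓*(-7)²)) = 3374*((-11113 - 3973) + (59/3 - ⅓*49)) = 3374*(-15086 + (59/3 - 49/3)) = 3374*(-15086 + 10/3) = 3374*(-45248/3) = -152666752/3 ≈ -5.0889e+7)
3166/j - 1*4244 = 3166/(-152666752/3) - 1*4244 = 3166*(-3/152666752) - 4244 = -4749/76333376 - 4244 = -323958852493/76333376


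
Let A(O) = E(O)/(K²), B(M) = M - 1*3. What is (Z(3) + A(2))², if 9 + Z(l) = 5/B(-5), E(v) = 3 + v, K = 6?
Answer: 466489/5184 ≈ 89.986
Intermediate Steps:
B(M) = -3 + M (B(M) = M - 3 = -3 + M)
Z(l) = -77/8 (Z(l) = -9 + 5/(-3 - 5) = -9 + 5/(-8) = -9 + 5*(-⅛) = -9 - 5/8 = -77/8)
A(O) = 1/12 + O/36 (A(O) = (3 + O)/(6²) = (3 + O)/36 = (3 + O)*(1/36) = 1/12 + O/36)
(Z(3) + A(2))² = (-77/8 + (1/12 + (1/36)*2))² = (-77/8 + (1/12 + 1/18))² = (-77/8 + 5/36)² = (-683/72)² = 466489/5184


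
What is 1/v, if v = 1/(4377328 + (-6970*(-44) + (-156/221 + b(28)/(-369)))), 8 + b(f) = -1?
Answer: 3264753101/697 ≈ 4.6840e+6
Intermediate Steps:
b(f) = -9 (b(f) = -8 - 1 = -9)
v = 697/3264753101 (v = 1/(4377328 + (-6970*(-44) + (-156/221 - 9/(-369)))) = 1/(4377328 + (-1394*(-220) + (-156*1/221 - 9*(-1/369)))) = 1/(4377328 + (306680 + (-12/17 + 1/41))) = 1/(4377328 + (306680 - 475/697)) = 1/(4377328 + 213755485/697) = 1/(3264753101/697) = 697/3264753101 ≈ 2.1349e-7)
1/v = 1/(697/3264753101) = 3264753101/697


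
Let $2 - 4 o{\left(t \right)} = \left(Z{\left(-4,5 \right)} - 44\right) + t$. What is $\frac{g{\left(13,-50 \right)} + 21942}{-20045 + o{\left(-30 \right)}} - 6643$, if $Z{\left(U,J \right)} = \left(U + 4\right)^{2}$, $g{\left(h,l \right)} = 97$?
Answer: $- \frac{133054757}{20026} \approx -6644.1$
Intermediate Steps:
$Z{\left(U,J \right)} = \left(4 + U\right)^{2}$
$o{\left(t \right)} = \frac{23}{2} - \frac{t}{4}$ ($o{\left(t \right)} = \frac{1}{2} - \frac{\left(\left(4 - 4\right)^{2} - 44\right) + t}{4} = \frac{1}{2} - \frac{\left(0^{2} - 44\right) + t}{4} = \frac{1}{2} - \frac{\left(0 - 44\right) + t}{4} = \frac{1}{2} - \frac{-44 + t}{4} = \frac{1}{2} - \left(-11 + \frac{t}{4}\right) = \frac{23}{2} - \frac{t}{4}$)
$\frac{g{\left(13,-50 \right)} + 21942}{-20045 + o{\left(-30 \right)}} - 6643 = \frac{97 + 21942}{-20045 + \left(\frac{23}{2} - - \frac{15}{2}\right)} - 6643 = \frac{22039}{-20045 + \left(\frac{23}{2} + \frac{15}{2}\right)} - 6643 = \frac{22039}{-20045 + 19} - 6643 = \frac{22039}{-20026} - 6643 = 22039 \left(- \frac{1}{20026}\right) - 6643 = - \frac{22039}{20026} - 6643 = - \frac{133054757}{20026}$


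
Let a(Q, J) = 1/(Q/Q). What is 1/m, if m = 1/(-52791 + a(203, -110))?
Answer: -52790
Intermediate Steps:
a(Q, J) = 1 (a(Q, J) = 1/1 = 1)
m = -1/52790 (m = 1/(-52791 + 1) = 1/(-52790) = -1/52790 ≈ -1.8943e-5)
1/m = 1/(-1/52790) = -52790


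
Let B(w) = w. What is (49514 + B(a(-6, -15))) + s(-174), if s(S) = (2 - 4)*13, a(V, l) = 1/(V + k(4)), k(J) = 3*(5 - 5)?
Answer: 296927/6 ≈ 49488.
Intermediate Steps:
k(J) = 0 (k(J) = 3*0 = 0)
a(V, l) = 1/V (a(V, l) = 1/(V + 0) = 1/V)
s(S) = -26 (s(S) = -2*13 = -26)
(49514 + B(a(-6, -15))) + s(-174) = (49514 + 1/(-6)) - 26 = (49514 - ⅙) - 26 = 297083/6 - 26 = 296927/6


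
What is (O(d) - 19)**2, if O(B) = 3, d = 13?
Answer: 256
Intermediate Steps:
(O(d) - 19)**2 = (3 - 19)**2 = (-16)**2 = 256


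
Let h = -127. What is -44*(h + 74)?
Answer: 2332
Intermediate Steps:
-44*(h + 74) = -44*(-127 + 74) = -44*(-53) = 2332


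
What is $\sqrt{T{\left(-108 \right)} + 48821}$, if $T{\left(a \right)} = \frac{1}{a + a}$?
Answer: $\frac{\sqrt{63272010}}{36} \approx 220.95$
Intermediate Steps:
$T{\left(a \right)} = \frac{1}{2 a}$
$\sqrt{T{\left(-108 \right)} + 48821} = \sqrt{\frac{1}{2 \left(-108\right)} + 48821} = \sqrt{\frac{1}{2} \left(- \frac{1}{108}\right) + 48821} = \sqrt{- \frac{1}{216} + 48821} = \sqrt{\frac{10545335}{216}} = \frac{\sqrt{63272010}}{36}$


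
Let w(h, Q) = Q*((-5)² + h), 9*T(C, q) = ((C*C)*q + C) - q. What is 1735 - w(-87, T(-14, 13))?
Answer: 171917/9 ≈ 19102.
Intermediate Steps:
T(C, q) = -q/9 + C/9 + q*C²/9 (T(C, q) = (((C*C)*q + C) - q)/9 = ((C²*q + C) - q)/9 = ((q*C² + C) - q)/9 = ((C + q*C²) - q)/9 = (C - q + q*C²)/9 = -q/9 + C/9 + q*C²/9)
w(h, Q) = Q*(25 + h)
1735 - w(-87, T(-14, 13)) = 1735 - (-⅑*13 + (⅑)*(-14) + (⅑)*13*(-14)²)*(25 - 87) = 1735 - (-13/9 - 14/9 + (⅑)*13*196)*(-62) = 1735 - (-13/9 - 14/9 + 2548/9)*(-62) = 1735 - 2521*(-62)/9 = 1735 - 1*(-156302/9) = 1735 + 156302/9 = 171917/9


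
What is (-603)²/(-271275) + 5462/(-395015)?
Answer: -9674180879/7143846275 ≈ -1.3542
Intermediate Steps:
(-603)²/(-271275) + 5462/(-395015) = 363609*(-1/271275) + 5462*(-1/395015) = -121203/90425 - 5462/395015 = -9674180879/7143846275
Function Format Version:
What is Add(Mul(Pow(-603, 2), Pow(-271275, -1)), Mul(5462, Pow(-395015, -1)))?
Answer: Rational(-9674180879, 7143846275) ≈ -1.3542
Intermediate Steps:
Add(Mul(Pow(-603, 2), Pow(-271275, -1)), Mul(5462, Pow(-395015, -1))) = Add(Mul(363609, Rational(-1, 271275)), Mul(5462, Rational(-1, 395015))) = Add(Rational(-121203, 90425), Rational(-5462, 395015)) = Rational(-9674180879, 7143846275)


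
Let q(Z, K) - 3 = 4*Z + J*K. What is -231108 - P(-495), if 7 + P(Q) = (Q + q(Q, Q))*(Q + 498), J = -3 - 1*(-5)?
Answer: -220715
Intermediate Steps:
J = 2 (J = -3 + 5 = 2)
q(Z, K) = 3 + 2*K + 4*Z (q(Z, K) = 3 + (4*Z + 2*K) = 3 + (2*K + 4*Z) = 3 + 2*K + 4*Z)
P(Q) = -7 + (3 + 7*Q)*(498 + Q) (P(Q) = -7 + (Q + (3 + 2*Q + 4*Q))*(Q + 498) = -7 + (Q + (3 + 6*Q))*(498 + Q) = -7 + (3 + 7*Q)*(498 + Q))
-231108 - P(-495) = -231108 - (1487 + 7*(-495)² + 3489*(-495)) = -231108 - (1487 + 7*245025 - 1727055) = -231108 - (1487 + 1715175 - 1727055) = -231108 - 1*(-10393) = -231108 + 10393 = -220715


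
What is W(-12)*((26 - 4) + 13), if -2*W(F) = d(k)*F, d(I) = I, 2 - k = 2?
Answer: 0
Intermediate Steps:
k = 0 (k = 2 - 1*2 = 2 - 2 = 0)
W(F) = 0 (W(F) = -0*F = -½*0 = 0)
W(-12)*((26 - 4) + 13) = 0*((26 - 4) + 13) = 0*(22 + 13) = 0*35 = 0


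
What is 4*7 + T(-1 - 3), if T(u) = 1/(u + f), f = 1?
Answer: 83/3 ≈ 27.667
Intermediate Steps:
T(u) = 1/(1 + u) (T(u) = 1/(u + 1) = 1/(1 + u))
4*7 + T(-1 - 3) = 4*7 + 1/(1 + (-1 - 3)) = 28 + 1/(1 - 4) = 28 + 1/(-3) = 28 - 1/3 = 83/3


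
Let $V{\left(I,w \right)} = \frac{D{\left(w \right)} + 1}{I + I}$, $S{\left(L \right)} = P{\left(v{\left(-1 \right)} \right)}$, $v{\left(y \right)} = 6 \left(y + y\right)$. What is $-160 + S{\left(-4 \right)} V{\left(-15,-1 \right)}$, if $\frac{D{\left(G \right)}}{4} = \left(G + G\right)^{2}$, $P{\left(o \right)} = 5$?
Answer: $- \frac{977}{6} \approx -162.83$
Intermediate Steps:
$v{\left(y \right)} = 12 y$ ($v{\left(y \right)} = 6 \cdot 2 y = 12 y$)
$S{\left(L \right)} = 5$
$D{\left(G \right)} = 16 G^{2}$ ($D{\left(G \right)} = 4 \left(G + G\right)^{2} = 4 \left(2 G\right)^{2} = 4 \cdot 4 G^{2} = 16 G^{2}$)
$V{\left(I,w \right)} = \frac{1 + 16 w^{2}}{2 I}$ ($V{\left(I,w \right)} = \frac{16 w^{2} + 1}{I + I} = \frac{1 + 16 w^{2}}{2 I}$)
$-160 + S{\left(-4 \right)} V{\left(-15,-1 \right)} = -160 + 5 \frac{1 + 16 \left(-1\right)^{2}}{2 \left(-15\right)} = -160 + 5 \cdot \frac{1}{2} \left(- \frac{1}{15}\right) \left(1 + 16 \cdot 1\right) = -160 + 5 \cdot \frac{1}{2} \left(- \frac{1}{15}\right) \left(1 + 16\right) = -160 + 5 \cdot \frac{1}{2} \left(- \frac{1}{15}\right) 17 = -160 + 5 \left(- \frac{17}{30}\right) = -160 - \frac{17}{6} = - \frac{977}{6}$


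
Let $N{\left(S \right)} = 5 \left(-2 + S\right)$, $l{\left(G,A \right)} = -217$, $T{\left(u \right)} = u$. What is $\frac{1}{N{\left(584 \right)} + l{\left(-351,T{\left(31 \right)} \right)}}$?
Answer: $\frac{1}{2693} \approx 0.00037133$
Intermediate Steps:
$N{\left(S \right)} = -10 + 5 S$
$\frac{1}{N{\left(584 \right)} + l{\left(-351,T{\left(31 \right)} \right)}} = \frac{1}{\left(-10 + 5 \cdot 584\right) - 217} = \frac{1}{\left(-10 + 2920\right) - 217} = \frac{1}{2910 - 217} = \frac{1}{2693}$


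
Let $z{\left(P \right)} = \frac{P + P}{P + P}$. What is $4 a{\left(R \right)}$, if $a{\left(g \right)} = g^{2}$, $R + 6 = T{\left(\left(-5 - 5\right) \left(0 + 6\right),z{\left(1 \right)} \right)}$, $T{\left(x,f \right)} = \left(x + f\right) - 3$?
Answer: $18496$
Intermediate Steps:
$z{\left(P \right)} = 1$ ($z{\left(P \right)} = \frac{2 P}{2 P} = 2 P \frac{1}{2 P} = 1$)
$T{\left(x,f \right)} = -3 + f + x$ ($T{\left(x,f \right)} = \left(f + x\right) - 3 = -3 + f + x$)
$R = -68$ ($R = -6 + \left(-3 + 1 + \left(-5 - 5\right) \left(0 + 6\right)\right) = -6 - 62 = -68$)
$4 a{\left(R \right)} = 4 \left(-68\right)^{2} = 4 \cdot 4624 = 18496$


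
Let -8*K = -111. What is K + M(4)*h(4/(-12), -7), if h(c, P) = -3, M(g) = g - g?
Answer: 111/8 ≈ 13.875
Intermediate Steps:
K = 111/8 (K = -1/8*(-111) = 111/8 ≈ 13.875)
M(g) = 0
K + M(4)*h(4/(-12), -7) = 111/8 + 0*(-3) = 111/8 + 0 = 111/8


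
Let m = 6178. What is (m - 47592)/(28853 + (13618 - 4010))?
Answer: -41414/38461 ≈ -1.0768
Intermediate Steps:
(m - 47592)/(28853 + (13618 - 4010)) = (6178 - 47592)/(28853 + (13618 - 4010)) = -41414/(28853 + 9608) = -41414/38461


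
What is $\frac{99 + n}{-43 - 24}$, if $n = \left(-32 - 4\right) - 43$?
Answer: $- \frac{20}{67} \approx -0.29851$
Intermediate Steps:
$n = -79$ ($n = -36 - 43 = -79$)
$\frac{99 + n}{-43 - 24} = \frac{99 - 79}{-43 - 24} = \frac{20}{-67} = 20 \left(- \frac{1}{67}\right) = - \frac{20}{67}$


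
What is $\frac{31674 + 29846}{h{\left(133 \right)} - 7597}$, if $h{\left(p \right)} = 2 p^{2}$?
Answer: $\frac{61520}{27781} \approx 2.2145$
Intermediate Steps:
$\frac{31674 + 29846}{h{\left(133 \right)} - 7597} = \frac{31674 + 29846}{2 \cdot 133^{2} - 7597} = \frac{61520}{2 \cdot 17689 - 7597} = \frac{61520}{35378 - 7597} = \frac{61520}{27781}$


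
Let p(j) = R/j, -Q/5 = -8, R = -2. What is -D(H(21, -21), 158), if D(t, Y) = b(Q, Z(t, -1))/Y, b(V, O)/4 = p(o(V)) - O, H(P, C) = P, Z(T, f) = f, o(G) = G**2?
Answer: -799/31600 ≈ -0.025285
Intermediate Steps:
Q = 40 (Q = -5*(-8) = 40)
p(j) = -2/j
b(V, O) = -8/V**2 - 4*O (b(V, O) = 4*(-2/V**2 - O) = 4*(-O - 2/V**2) = -8/V**2 - 4*O)
D(t, Y) = 799/(200*Y) (D(t, Y) = (-8/40**2 - 4*(-1))/Y = (-8*1/1600 + 4)/Y = (-1/200 + 4)/Y = 799/(200*Y))
-D(H(21, -21), 158) = -799/(200*158) = -1*799/31600 = -799/31600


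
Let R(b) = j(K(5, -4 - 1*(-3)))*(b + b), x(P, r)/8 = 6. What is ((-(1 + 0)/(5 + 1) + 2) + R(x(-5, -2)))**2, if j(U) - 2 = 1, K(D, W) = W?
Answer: 3024121/36 ≈ 84003.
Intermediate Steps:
x(P, r) = 48 (x(P, r) = 8*6 = 48)
j(U) = 3 (j(U) = 2 + 1 = 3)
R(b) = 6*b (R(b) = 3*(b + b) = 3*(2*b) = 6*b)
((-(1 + 0)/(5 + 1) + 2) + R(x(-5, -2)))**2 = ((-(1 + 0)/(5 + 1) + 2) + 6*48)**2 = ((-1/6 + 2) + 288)**2 = (11/6 + 288)**2 = (1739/6)**2 = 3024121/36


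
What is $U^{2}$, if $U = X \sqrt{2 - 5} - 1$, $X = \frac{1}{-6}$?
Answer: $\frac{\left(6 + i \sqrt{3}\right)^{2}}{36} \approx 0.91667 + 0.57735 i$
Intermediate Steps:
$X = - \frac{1}{6} \approx -0.16667$
$U = -1 - \frac{i \sqrt{3}}{6}$ ($U = - \frac{\sqrt{2 - 5}}{6} - 1 = - \frac{\sqrt{-3}}{6} - 1 = - \frac{i \sqrt{3}}{6} - 1 = -1 - \frac{i \sqrt{3}}{6} \approx -1.0 - 0.28868 i$)
$U^{2} = \left(-1 - \frac{i \sqrt{3}}{6}\right)^{2}$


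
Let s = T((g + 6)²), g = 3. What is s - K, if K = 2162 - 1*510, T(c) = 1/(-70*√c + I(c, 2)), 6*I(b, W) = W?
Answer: -3120631/1889 ≈ -1652.0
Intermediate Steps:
I(b, W) = W/6
T(c) = 1/(⅓ - 70*√c) (T(c) = 1/(-70*√c + (⅙)*2) = 1/(-70*√c + ⅓) = 1/(⅓ - 70*√c))
s = -3/1889 (s = -3/(-1 + 210*√((3 + 6)²)) = -3/(-1 + 210*√(9²)) = -3/(-1 + 210*√81) = -3/(-1 + 210*9) = -3/(-1 + 1890) = -3/1889 ≈ -0.0015881)
K = 1652 (K = 2162 - 510 = 1652)
s - K = -3/1889 - 1*1652 = -3/1889 - 1652 = -3120631/1889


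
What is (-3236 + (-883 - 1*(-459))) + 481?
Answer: -3179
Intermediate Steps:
(-3236 + (-883 - 1*(-459))) + 481 = (-3236 + (-883 + 459)) + 481 = (-3236 - 424) + 481 = -3660 + 481 = -3179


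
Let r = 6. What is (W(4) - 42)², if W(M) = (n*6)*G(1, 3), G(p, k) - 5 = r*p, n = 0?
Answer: 1764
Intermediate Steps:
G(p, k) = 5 + 6*p
W(M) = 0 (W(M) = (0*6)*(5 + 6*1) = 0*(5 + 6) = 0*11 = 0)
(W(4) - 42)² = (0 - 42)² = (-42)² = 1764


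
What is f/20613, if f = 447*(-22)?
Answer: -3278/6871 ≈ -0.47708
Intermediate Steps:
f = -9834
f/20613 = -9834/20613 = -9834*1/20613 = -3278/6871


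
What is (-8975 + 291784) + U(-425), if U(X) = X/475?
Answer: 5373354/19 ≈ 2.8281e+5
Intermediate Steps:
U(X) = X/475 (U(X) = X*(1/475) = X/475)
(-8975 + 291784) + U(-425) = (-8975 + 291784) + (1/475)*(-425) = 282809 - 17/19 = 5373354/19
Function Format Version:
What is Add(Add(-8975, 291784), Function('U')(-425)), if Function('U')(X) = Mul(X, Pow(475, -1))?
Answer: Rational(5373354, 19) ≈ 2.8281e+5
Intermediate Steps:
Function('U')(X) = Mul(Rational(1, 475), X) (Function('U')(X) = Mul(X, Rational(1, 475)) = Mul(Rational(1, 475), X))
Add(Add(-8975, 291784), Function('U')(-425)) = Add(Add(-8975, 291784), Mul(Rational(1, 475), -425)) = Add(282809, Rational(-17, 19)) = Rational(5373354, 19)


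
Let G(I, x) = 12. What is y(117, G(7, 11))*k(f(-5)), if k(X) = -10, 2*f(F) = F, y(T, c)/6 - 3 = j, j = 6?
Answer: -540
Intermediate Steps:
y(T, c) = 54 (y(T, c) = 18 + 6*6 = 18 + 36 = 54)
f(F) = F/2
y(117, G(7, 11))*k(f(-5)) = 54*(-10) = -540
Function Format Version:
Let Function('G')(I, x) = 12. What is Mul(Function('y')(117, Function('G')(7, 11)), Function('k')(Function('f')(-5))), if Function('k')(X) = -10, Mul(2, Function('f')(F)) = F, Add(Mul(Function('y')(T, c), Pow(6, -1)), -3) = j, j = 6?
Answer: -540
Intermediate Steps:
Function('y')(T, c) = 54 (Function('y')(T, c) = Add(18, Mul(6, 6)) = Add(18, 36) = 54)
Function('f')(F) = Mul(Rational(1, 2), F)
Mul(Function('y')(117, Function('G')(7, 11)), Function('k')(Function('f')(-5))) = Mul(54, -10) = -540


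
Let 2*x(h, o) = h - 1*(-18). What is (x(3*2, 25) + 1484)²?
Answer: 2238016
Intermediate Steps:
x(h, o) = 9 + h/2 (x(h, o) = (h - 1*(-18))/2 = (h + 18)/2 = (18 + h)/2 = 9 + h/2)
(x(3*2, 25) + 1484)² = ((9 + (3*2)/2) + 1484)² = ((9 + (½)*6) + 1484)² = ((9 + 3) + 1484)² = (12 + 1484)² = 1496² = 2238016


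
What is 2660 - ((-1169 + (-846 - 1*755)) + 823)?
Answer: 4607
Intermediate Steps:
2660 - ((-1169 + (-846 - 1*755)) + 823) = 2660 - ((-1169 + (-846 - 755)) + 823) = 2660 - ((-1169 - 1601) + 823) = 2660 - (-2770 + 823) = 2660 - 1*(-1947) = 2660 + 1947 = 4607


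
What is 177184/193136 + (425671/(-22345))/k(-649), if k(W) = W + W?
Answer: 326326466581/350104990510 ≈ 0.93208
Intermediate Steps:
k(W) = 2*W
177184/193136 + (425671/(-22345))/k(-649) = 177184/193136 + (425671/(-22345))/((2*(-649))) = 177184*(1/193136) + (425671*(-1/22345))/(-1298) = 11074/12071 - 425671/22345*(-1/1298) = 11074/12071 + 425671/29003810 = 326326466581/350104990510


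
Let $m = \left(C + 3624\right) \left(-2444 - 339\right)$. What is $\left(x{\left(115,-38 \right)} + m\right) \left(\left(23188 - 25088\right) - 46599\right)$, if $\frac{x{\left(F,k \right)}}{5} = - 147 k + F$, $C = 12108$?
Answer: $2122008319849$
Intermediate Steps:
$m = -43782156$ ($m = \left(12108 + 3624\right) \left(-2444 - 339\right) = 15732 \left(-2783\right) = -43782156$)
$x{\left(F,k \right)} = - 735 k + 5 F$ ($x{\left(F,k \right)} = 5 \left(- 147 k + F\right) = 5 \left(F - 147 k\right) = - 735 k + 5 F$)
$\left(x{\left(115,-38 \right)} + m\right) \left(\left(23188 - 25088\right) - 46599\right) = \left(\left(\left(-735\right) \left(-38\right) + 5 \cdot 115\right) - 43782156\right) \left(\left(23188 - 25088\right) - 46599\right) = \left(\left(27930 + 575\right) - 43782156\right) \left(-1900 - 46599\right) = \left(28505 - 43782156\right) \left(-48499\right) = \left(-43753651\right) \left(-48499\right) = 2122008319849$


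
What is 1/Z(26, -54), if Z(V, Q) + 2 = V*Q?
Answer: -1/1406 ≈ -0.00071124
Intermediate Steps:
Z(V, Q) = -2 + Q*V (Z(V, Q) = -2 + V*Q = -2 + Q*V)
1/Z(26, -54) = 1/(-2 - 54*26) = 1/(-2 - 1404) = 1/(-1406) = -1/1406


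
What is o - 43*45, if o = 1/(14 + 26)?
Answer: -77399/40 ≈ -1935.0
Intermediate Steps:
o = 1/40 ≈ 0.025000
o - 43*45 = 1/40 - 43*45 = 1/40 - 1935 = -77399/40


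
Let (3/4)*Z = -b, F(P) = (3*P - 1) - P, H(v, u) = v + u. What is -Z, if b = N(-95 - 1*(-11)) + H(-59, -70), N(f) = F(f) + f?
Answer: -1528/3 ≈ -509.33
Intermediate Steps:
H(v, u) = u + v
F(P) = -1 + 2*P (F(P) = (-1 + 3*P) - P = -1 + 2*P)
N(f) = -1 + 3*f (N(f) = (-1 + 2*f) + f = -1 + 3*f)
b = -382 (b = (-1 + 3*(-95 - 1*(-11))) + (-70 - 59) = (-1 + 3*(-95 + 11)) - 129 = (-1 + 3*(-84)) - 129 = (-1 - 252) - 129 = -253 - 129 = -382)
Z = 1528/3 (Z = 4*(-1*(-382))/3 = (4/3)*382 = 1528/3 ≈ 509.33)
-Z = -1*1528/3 = -1528/3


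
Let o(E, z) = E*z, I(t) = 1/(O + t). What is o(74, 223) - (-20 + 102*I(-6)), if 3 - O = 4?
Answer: 115756/7 ≈ 16537.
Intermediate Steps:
O = -1 (O = 3 - 1*4 = 3 - 4 = -1)
I(t) = 1/(-1 + t)
o(74, 223) - (-20 + 102*I(-6)) = 74*223 - (-20 + 102/(-1 - 6)) = 16502 - (-20 + 102/(-7)) = 16502 - (-20 + 102*(-1/7)) = 16502 - (-20 - 102/7) = 16502 - 1*(-242/7) = 16502 + 242/7 = 115756/7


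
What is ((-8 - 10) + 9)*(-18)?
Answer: 162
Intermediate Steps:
((-8 - 10) + 9)*(-18) = (-18 + 9)*(-18) = -9*(-18) = 162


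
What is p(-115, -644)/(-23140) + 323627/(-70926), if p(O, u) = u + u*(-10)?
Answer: -1974953969/410306910 ≈ -4.8134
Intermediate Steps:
p(O, u) = -9*u (p(O, u) = u - 10*u = -9*u)
p(-115, -644)/(-23140) + 323627/(-70926) = -9*(-644)/(-23140) + 323627/(-70926) = 5796*(-1/23140) + 323627*(-1/70926) = -1449/5785 - 323627/70926 = -1974953969/410306910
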